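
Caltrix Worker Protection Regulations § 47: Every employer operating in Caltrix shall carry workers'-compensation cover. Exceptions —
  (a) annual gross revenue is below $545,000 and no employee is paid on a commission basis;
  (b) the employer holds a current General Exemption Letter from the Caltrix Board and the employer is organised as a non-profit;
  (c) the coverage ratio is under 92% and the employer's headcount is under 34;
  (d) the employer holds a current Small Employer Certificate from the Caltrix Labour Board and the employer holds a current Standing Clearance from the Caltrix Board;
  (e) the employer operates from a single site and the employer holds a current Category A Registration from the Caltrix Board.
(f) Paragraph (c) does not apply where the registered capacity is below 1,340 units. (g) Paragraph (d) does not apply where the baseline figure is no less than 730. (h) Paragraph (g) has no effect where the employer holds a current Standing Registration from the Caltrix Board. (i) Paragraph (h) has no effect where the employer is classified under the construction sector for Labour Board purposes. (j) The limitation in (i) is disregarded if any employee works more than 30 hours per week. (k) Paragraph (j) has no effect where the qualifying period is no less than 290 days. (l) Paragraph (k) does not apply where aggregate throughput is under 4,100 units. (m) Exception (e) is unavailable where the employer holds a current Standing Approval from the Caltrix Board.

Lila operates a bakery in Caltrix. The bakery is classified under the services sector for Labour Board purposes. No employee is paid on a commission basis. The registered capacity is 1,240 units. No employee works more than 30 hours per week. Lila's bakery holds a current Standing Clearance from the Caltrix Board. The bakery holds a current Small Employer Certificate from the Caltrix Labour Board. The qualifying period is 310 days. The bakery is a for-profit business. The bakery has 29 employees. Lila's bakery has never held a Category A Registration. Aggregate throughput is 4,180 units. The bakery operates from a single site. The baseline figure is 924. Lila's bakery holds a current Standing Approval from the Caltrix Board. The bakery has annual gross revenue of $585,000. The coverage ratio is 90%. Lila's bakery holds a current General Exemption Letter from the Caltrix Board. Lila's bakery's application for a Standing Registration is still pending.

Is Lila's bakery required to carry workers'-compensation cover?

Exception (a) fails — annual gross revenue is $585,000, not below $545,000.
Exception (b) fails — the employer is for-profit.
Exception (c) is satisfied on its face — the coverage ratio is 90%, under the 92% limit; the employer's headcount is 29, under the 34 limit. However, paragraph (f) must be considered: (f) operates against (c): the registered capacity is 1,240 units, below the 1,340 units limit. (c) is therefore removed.
All of (d)'s requirements are met (a current Small Employer Certificate is held; a current Standing Clearance is held). But: (g) operates against (d): the baseline figure is 924, meeting the 730 threshold. (h) does not operate here (no current Standing Registration is held), so (g) stands. (d) is therefore removed.
Exception (e) fails — the Category A Registration is not current.
None of the exceptions is available; § 47 applies in full.

Yes — Lila's bakery must carry workers'-compensation cover.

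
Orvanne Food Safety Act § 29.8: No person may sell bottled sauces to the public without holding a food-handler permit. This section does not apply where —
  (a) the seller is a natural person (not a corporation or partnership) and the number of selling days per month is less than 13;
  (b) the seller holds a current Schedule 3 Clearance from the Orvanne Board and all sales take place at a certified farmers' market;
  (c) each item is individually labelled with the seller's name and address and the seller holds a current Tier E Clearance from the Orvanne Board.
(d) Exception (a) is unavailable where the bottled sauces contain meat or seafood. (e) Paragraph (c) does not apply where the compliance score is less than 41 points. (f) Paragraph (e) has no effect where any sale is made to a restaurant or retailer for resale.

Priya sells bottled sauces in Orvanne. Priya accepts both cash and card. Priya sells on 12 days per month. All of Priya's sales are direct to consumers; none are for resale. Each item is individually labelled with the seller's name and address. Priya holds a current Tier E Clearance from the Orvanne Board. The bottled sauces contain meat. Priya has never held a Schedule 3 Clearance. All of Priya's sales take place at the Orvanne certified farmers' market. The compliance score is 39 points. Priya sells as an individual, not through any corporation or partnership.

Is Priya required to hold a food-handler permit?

All of (a)'s requirements are met (the seller is a natural person; the number of selling days per month is 12, less than the 13 limit). But applying paragraph (d): (d) applies — the bottled sauces contain meat. (a) is therefore removed.
Exception (b) requires that the seller holds a current Schedule 3 Clearance from the Orvanne Board; but no current Schedule 3 Clearance is held, so (b) is unavailable.
Exception (c) is satisfied on its face — items are individually labelled; a current Tier E Clearance is held. But: (e) applies — the compliance score is 39 points, less than the 41 points limit. (f), which would lift (e), is inapplicable — no sales are for resale. Exception (c) does not apply.
Every exception is unavailable, so the rule governs.

Yes — Priya must hold a food-handler permit.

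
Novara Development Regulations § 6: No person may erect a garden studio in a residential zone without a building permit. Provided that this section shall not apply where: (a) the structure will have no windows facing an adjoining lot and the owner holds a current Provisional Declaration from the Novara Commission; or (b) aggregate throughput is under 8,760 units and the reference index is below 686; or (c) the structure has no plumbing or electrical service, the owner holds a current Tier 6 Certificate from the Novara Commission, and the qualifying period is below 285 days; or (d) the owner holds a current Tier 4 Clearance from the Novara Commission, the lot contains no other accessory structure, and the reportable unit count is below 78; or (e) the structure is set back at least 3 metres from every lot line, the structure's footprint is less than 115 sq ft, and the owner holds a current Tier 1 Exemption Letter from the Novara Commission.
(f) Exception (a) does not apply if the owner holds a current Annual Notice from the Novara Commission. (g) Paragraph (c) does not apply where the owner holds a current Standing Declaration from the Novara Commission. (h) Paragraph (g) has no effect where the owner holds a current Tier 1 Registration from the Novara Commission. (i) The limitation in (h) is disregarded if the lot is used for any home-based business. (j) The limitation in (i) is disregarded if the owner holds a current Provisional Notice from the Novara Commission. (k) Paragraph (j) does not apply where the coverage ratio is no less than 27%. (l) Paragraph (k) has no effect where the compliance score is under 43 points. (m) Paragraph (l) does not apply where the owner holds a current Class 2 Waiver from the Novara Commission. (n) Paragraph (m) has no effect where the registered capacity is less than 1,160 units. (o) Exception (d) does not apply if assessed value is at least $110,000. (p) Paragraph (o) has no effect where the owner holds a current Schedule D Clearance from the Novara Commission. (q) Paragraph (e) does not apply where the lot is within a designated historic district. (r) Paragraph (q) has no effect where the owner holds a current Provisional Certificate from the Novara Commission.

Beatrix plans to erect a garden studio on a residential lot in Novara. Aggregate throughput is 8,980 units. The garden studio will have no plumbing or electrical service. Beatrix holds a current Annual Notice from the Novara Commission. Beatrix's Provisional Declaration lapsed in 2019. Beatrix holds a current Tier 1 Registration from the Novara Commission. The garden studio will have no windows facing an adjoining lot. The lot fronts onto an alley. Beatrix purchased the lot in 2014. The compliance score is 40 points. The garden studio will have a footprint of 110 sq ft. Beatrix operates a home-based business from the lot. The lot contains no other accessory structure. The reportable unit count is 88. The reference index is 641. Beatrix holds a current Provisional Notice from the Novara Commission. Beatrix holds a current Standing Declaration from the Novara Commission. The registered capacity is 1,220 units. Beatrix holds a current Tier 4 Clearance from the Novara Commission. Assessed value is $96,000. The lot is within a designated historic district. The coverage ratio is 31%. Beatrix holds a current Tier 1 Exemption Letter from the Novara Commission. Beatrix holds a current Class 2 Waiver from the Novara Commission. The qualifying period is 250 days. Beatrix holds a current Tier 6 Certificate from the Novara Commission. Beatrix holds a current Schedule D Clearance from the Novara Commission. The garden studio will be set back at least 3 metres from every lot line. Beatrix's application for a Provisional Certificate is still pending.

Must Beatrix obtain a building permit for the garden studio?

Exception (a) does not apply: no current Provisional Declaration is held.
Exception (b) does not apply: aggregate throughput is 8,980 units, not under 8,760 units.
Exception (c) is satisfied on its face — there is no plumbing or electrical service; a current Tier 6 Certificate is held; the qualifying period is 250 days, below the 285 days limit. But applying paragraphs (g)–(n): (g) operates against (c): a current Standing Declaration is held. (h) would limit (g) — a current Tier 1 Registration is held — but (i) sets (h) aside: (i) is triggered — a home-based business operates on the lot. (j) is engaged (a current Provisional Notice is held), but is set aside by (k): (k) applies — the coverage ratio is 31%, meeting the 27% threshold. (l) would limit (k) — the compliance score is 40 points, under the 43 points limit — but (m) sets (l) aside: (m) is triggered — a current Class 2 Waiver is held. (n), which would lift (m), is not engaged — the registered capacity is 1,220 units, not less than 1,160 units. Exception (c) does not apply.
Exception (d) fails — the reportable unit count is 88, not below 78.
Exception (e)'s conditions are all satisfied: the setback is at least 3 m on every side; the structure's footprint is 110 sq ft, less than the 115 sq ft limit; a current Tier 1 Exemption Letter is held. Turning to paragraphs (q)–(r): (q) operates against (e): the lot is in a historic district. (r) is not triggered (there is no Provisional Certificate in force), so (q) stands. Exception (e) does not apply.
No exception is made out. Beatrix falls within the general rule.

Yes — Beatrix must obtain a building permit.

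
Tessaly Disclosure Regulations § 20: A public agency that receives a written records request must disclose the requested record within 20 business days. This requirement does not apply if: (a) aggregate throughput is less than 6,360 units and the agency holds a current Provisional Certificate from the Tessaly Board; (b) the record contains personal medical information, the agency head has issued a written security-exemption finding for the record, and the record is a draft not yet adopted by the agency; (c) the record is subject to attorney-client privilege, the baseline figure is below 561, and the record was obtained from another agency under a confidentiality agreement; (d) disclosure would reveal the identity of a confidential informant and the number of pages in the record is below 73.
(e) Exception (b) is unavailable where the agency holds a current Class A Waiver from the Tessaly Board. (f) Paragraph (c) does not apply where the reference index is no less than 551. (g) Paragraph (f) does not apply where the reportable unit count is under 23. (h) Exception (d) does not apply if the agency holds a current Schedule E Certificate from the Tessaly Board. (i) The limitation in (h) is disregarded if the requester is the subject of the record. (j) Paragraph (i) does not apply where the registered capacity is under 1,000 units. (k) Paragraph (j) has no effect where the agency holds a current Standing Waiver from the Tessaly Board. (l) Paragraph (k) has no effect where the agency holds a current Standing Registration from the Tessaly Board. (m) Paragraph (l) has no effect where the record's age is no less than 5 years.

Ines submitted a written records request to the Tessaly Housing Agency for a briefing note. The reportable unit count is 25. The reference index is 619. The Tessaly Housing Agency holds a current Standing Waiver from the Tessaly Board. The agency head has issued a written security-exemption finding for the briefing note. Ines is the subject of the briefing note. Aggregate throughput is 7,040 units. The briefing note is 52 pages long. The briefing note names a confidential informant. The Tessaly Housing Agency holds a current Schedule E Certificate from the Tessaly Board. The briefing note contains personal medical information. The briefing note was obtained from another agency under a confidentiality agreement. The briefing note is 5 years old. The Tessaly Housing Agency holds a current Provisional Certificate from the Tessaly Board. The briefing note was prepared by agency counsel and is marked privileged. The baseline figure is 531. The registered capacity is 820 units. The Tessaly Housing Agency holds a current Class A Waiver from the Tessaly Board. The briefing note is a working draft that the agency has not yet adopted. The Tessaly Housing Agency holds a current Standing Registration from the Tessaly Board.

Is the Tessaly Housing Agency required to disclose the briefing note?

No — exception (d) applies; the Tessaly Housing Agency is not required to disclose the briefing note.

Exception (a) does not apply: aggregate throughput is 7,040 units, not less than 6,360 units.
All of (b)'s requirements are met (the briefing note contains personal medical information; a written security-exemption finding has been issued; the briefing note is an unadopted draft). Turning to paragraph (e): (e) applies — a current Class A Waiver is held. (b) is therefore removed.
Exception (c): the briefing note is privileged; the baseline figure is 531, below the 561 limit; the briefing note was obtained under a confidentiality agreement — every condition holds. Turning to paragraphs (f)–(g): (f) is triggered — the reference index is 619, meeting the 551 threshold. (g) is inapplicable (the reportable unit count is 25, not under 23), so (f) stands. So (c) is unavailable.
Exception (d): the briefing note names a confidential informant; the number of pages in the record is 52, below the 73 limit — every condition holds. Considering the limiting provisions: (h) would limit (d) — a current Schedule E Certificate is held — but (i) sets (h) aside: (i) operates — Ines is the subject of the briefing note. (j) would limit (i) — the registered capacity is 820 units, under the 1,000 units limit — but (k) sets (j) aside: (k) operates against (j): a current Standing Waiver is held. (l) would limit (k) — a current Standing Registration is held — but (m) sets (l) aside: (m) operates — the record's age is 5 years, meeting the 5 years threshold. So (d) applies.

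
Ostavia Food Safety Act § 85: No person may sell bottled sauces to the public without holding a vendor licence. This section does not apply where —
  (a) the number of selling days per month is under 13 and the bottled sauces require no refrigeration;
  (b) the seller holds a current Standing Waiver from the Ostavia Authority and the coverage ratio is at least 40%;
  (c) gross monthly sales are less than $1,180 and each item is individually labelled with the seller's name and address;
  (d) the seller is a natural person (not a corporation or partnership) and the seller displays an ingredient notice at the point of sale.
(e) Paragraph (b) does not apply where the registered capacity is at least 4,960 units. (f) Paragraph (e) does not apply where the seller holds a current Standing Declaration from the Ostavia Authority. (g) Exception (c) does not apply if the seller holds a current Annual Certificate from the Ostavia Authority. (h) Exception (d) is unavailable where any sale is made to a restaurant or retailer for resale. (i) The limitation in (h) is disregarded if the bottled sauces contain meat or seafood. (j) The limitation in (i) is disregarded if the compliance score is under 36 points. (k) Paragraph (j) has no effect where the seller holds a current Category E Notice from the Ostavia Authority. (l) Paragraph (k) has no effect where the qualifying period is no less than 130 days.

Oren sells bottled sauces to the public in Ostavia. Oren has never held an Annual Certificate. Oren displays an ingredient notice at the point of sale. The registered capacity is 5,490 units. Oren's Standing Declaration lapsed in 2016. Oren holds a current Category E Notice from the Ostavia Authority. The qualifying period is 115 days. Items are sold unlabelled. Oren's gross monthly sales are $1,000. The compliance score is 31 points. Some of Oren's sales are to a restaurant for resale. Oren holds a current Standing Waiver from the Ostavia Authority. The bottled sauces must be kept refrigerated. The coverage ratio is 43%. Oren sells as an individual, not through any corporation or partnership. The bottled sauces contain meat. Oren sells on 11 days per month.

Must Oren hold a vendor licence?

No — exception (d) applies; Oren is not required to hold a vendor licence.

Exception (a) does not apply: the bottled sauces require refrigeration.
Exception (b): a current Standing Waiver is held; the coverage ratio is 43%, meeting the 40% threshold — every condition holds. However, paragraphs (e)–(f) must be considered: (e) is triggered — the registered capacity is 5,490 units, meeting the 4,960 units threshold. (f) is not triggered (there is no Standing Declaration in force), so (e) stands. (b) is therefore removed.
Exception (c) requires that each item is individually labelled with the seller's name and address; but items are sold unlabelled, so (c) is unavailable.
Exception (d) is satisfied on its face — the seller is a natural person; an ingredient notice is displayed. Considering the limiting provisions: (h) is engaged (some sales are to a restaurant for resale), but is displaced by (i): (i) is engaged — the bottled sauces contain meat. (j) would limit (i) — the compliance score is 31 points, under the 36 points limit — but (k) sets (j) aside: (k) operates against (j): a current Category E Notice is held. (l), which would lift (k), is inapplicable — the qualifying period is 115 days, short of 130 days. So (d) applies.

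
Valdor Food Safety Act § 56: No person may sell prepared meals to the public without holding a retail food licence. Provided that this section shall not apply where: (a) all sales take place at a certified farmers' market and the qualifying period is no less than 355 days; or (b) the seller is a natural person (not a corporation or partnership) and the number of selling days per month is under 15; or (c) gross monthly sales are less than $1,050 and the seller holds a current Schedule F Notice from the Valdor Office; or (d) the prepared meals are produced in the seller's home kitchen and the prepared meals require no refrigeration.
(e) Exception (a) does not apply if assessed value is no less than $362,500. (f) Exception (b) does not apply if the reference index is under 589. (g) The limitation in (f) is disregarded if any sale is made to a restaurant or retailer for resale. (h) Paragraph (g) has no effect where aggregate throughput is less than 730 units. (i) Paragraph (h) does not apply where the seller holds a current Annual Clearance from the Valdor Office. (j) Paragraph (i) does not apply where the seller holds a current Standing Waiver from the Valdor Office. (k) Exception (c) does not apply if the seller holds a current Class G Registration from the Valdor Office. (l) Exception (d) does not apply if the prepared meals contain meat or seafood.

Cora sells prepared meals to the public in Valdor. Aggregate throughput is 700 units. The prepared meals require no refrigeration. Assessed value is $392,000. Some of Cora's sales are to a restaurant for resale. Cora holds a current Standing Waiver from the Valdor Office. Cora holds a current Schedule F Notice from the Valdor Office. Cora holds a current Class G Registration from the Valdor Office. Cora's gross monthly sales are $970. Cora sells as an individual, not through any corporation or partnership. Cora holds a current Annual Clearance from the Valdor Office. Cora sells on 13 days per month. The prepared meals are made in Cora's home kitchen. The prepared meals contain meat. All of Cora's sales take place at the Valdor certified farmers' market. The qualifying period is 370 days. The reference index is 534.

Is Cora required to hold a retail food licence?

Yes — Cora must hold a retail food licence.

Exception (a)'s conditions are all satisfied: all sales are at a certified farmers' market; the qualifying period is 370 days, meeting the 355 days threshold. Turning to paragraph (e): (e) operates against (a): assessed value is $392,000, meeting the $362,500 threshold. (a) is therefore removed.
All of (b)'s requirements are met (the seller is a natural person; the number of selling days per month is 13, under the 15 limit). However, paragraphs (f)–(j) must be considered: (f) operates against (b): the reference index is 534, under the 589 limit. (g) is engaged (some sales are to a restaurant for resale), but yields to (h): (h) operates against (g): aggregate throughput is 700 units, less than the 730 units limit. (i) operates (a current Annual Clearance is held), but is displaced by (j): (j) is engaged — a current Standing Waiver is held. Exception (b) does not apply.
Exception (c): gross monthly sales are $970, less than the $1,050 limit; a current Schedule F Notice is held — every condition holds. Turning to paragraph (k): (k) operates against (c): a current Class G Registration is held. So (c) is unavailable.
Exception (d): the prepared meals are home-kitchen produced; the prepared meals are shelf-stable — every condition holds. Turning to paragraph (l): (l) operates against (d): the prepared meals contain meat. So (d) is unavailable.
No exception is made out. Cora falls within the general rule.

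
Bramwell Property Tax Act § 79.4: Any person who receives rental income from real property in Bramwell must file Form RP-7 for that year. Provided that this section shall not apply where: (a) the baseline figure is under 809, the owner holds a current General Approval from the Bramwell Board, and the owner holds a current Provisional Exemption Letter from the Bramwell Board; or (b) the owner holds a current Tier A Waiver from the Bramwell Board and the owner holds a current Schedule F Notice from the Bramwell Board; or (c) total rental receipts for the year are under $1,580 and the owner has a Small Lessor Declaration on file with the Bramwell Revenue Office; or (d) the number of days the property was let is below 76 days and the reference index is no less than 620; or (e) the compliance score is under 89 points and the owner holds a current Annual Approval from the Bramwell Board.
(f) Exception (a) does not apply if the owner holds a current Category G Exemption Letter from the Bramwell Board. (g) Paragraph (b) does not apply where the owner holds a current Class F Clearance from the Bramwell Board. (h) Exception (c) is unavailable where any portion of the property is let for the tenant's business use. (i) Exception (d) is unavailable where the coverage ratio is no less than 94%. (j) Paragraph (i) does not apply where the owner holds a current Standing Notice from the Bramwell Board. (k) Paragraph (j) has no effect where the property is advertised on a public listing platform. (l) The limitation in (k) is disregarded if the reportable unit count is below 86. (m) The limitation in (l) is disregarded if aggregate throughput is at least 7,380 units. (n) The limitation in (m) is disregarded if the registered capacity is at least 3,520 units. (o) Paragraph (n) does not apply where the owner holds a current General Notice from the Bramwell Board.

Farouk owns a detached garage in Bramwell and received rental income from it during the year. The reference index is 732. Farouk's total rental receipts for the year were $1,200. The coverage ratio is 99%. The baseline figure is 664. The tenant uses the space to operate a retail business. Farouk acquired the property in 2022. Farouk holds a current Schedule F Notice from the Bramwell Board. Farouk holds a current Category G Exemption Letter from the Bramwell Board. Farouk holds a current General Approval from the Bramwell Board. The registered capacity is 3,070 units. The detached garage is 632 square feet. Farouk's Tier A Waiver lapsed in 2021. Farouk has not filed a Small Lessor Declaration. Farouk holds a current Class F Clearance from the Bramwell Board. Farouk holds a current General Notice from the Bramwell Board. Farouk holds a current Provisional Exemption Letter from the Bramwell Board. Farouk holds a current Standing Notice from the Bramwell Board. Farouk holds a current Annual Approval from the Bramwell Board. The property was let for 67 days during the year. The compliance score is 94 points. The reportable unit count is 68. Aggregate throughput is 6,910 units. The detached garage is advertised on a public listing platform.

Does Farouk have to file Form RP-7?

No — exception (d) applies; Farouk is not required to file Form RP-7.

Exception (a)'s conditions are all satisfied: the baseline figure is 664, under the 809 limit; a current General Approval is held; a current Provisional Exemption Letter is held. Turning to paragraph (f): (f) operates against (a): a current Category G Exemption Letter is held. (a) is therefore removed.
Exception (b) does not apply: no current Tier A Waiver is held.
Exception (c) does not apply: no Small Lessor Declaration is on file.
All of (d)'s requirements are met (the number of days the property was let is 67 days, below the 76 days limit; the reference index is 732, meeting the 620 threshold). Under paragraphs (i)–(o): (i) would limit (d) — the coverage ratio is 99%, meeting the 94% threshold — but (j) sets (i) aside: (j) operates — a current Standing Notice is held. (k) would limit (j) — the property is publicly advertised — but (l) sets (k) aside: (l) is triggered — the reportable unit count is 68, below the 86 limit. (m), which would lift (l), is not engaged — aggregate throughput is 6,910 units, short of 7,380 units. So (d) applies.
Exception (e) does not apply: the compliance score is 94 points, not under 89 points.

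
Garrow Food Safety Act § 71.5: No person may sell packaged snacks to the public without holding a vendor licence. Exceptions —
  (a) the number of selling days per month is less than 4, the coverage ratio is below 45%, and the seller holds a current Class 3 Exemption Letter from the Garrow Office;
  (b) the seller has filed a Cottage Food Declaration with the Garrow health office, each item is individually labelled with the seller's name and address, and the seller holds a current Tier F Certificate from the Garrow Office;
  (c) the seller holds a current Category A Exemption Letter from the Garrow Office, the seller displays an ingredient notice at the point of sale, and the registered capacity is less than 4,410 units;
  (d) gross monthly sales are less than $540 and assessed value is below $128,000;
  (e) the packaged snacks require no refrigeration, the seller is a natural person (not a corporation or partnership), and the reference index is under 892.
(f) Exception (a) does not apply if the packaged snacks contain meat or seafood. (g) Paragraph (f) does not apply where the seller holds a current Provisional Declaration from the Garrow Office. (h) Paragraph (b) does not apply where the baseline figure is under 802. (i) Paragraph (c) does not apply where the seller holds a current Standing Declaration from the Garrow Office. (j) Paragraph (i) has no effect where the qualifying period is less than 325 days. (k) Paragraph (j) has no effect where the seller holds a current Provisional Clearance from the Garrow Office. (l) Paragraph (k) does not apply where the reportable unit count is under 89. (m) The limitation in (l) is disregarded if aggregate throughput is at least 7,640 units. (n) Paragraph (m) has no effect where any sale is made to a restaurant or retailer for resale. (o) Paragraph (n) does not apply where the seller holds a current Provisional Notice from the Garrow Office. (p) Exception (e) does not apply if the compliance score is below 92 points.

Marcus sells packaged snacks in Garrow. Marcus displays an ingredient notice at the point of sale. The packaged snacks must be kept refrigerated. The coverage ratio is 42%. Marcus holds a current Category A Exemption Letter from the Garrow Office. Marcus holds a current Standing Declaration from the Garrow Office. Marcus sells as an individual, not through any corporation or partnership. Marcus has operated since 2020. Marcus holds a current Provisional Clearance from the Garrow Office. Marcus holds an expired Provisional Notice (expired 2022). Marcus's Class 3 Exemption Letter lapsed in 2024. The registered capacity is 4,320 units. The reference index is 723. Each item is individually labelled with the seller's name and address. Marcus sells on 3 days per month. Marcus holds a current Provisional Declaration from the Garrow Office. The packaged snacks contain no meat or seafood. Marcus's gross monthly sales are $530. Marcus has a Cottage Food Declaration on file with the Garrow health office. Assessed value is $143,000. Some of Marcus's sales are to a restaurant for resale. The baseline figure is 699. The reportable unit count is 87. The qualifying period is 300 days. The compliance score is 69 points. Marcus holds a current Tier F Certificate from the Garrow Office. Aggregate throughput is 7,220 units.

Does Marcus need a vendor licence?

Exception (a) requires that the seller holds a current Class 3 Exemption Letter from the Garrow Office; but no current Class 3 Exemption Letter is held, so (a) is unavailable.
Exception (b) is satisfied on its face — a Cottage Food Declaration is on file; items are individually labelled; a current Tier F Certificate is held. But applying paragraph (h): (h) operates against (b): the baseline figure is 699, under the 802 limit. So (b) is unavailable.
Exception (c): a current Category A Exemption Letter is held; an ingredient notice is displayed; the registered capacity is 4,320 units, less than the 4,410 units limit — every condition holds. Applying paragraphs (i)–(o): (i) is triggered (a current Standing Declaration is held), but yields to (j): (j) applies — the qualifying period is 300 days, less than the 325 days limit. (k) is engaged (a current Provisional Clearance is held), but is itself disapplied by (l): (l) operates — the reportable unit count is 87, under the 89 limit. (m) is not engaged (aggregate throughput is 7,220 units, short of 7,640 units), so (l) stands. (c) remains available.
Exception (d) does not apply: assessed value is $143,000, not below $128,000.
Exception (e) fails — the packaged snacks require refrigeration.

No — exception (c) applies; Marcus is not required to hold a vendor licence.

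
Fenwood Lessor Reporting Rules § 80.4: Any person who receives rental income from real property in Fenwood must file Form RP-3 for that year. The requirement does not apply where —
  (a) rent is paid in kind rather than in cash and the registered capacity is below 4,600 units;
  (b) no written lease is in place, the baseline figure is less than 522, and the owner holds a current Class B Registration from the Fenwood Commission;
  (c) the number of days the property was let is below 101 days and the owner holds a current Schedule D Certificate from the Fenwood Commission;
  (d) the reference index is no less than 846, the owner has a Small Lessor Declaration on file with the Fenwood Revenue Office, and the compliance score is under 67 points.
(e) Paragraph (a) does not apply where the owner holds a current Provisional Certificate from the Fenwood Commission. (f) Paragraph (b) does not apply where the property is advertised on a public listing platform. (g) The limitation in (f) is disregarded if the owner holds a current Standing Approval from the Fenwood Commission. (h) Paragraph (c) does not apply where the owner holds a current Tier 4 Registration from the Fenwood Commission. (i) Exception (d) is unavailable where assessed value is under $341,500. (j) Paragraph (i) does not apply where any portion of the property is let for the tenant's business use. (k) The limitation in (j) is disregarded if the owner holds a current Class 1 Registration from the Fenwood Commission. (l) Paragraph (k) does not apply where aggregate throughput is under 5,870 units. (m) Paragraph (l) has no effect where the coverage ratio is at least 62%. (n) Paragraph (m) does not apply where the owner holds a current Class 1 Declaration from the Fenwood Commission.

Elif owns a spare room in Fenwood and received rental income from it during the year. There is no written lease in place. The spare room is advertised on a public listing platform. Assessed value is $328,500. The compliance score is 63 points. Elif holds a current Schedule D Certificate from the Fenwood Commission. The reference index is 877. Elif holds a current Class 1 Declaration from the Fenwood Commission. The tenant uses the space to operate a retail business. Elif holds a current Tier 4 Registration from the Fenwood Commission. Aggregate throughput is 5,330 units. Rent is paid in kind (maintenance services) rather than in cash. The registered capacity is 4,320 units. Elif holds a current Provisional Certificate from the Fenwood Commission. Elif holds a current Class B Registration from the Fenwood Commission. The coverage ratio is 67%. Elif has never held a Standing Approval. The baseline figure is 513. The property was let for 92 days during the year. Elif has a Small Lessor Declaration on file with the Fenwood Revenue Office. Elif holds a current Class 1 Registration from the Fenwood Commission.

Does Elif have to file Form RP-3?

Exception (a)'s conditions are all satisfied: rent is paid in kind; the registered capacity is 4,320 units, below the 4,600 units limit. But applying paragraph (e): (e) operates against (a): a current Provisional Certificate is held. Exception (a) does not apply.
Exception (b): there is no written lease; the baseline figure is 513, less than the 522 limit; a current Class B Registration is held — every condition holds. However, paragraphs (f)–(g) must be considered: (f) is triggered — the property is publicly advertised. (g) does not operate here (there is no Standing Approval in force), so (f) stands. Exception (b) does not apply.
All of (c)'s requirements are met (the number of days the property was let is 92 days, below the 101 days limit; a current Schedule D Certificate is held). But: (h) operates against (c): a current Tier 4 Registration is held. (c) is therefore removed.
Exception (d) is satisfied on its face — the reference index is 877, meeting the 846 threshold; a Small Lessor Declaration is on file; the compliance score is 63 points, under the 67 points limit. Considering the limiting provisions: (i) would limit (d) — assessed value is $328,500, under the $341,500 limit — but (j) sets (i) aside: (j) operates against (i): the space is let for business use. (k) is engaged (a current Class 1 Registration is held), but is overridden by (l): (l) operates — aggregate throughput is 5,330 units, under the 5,870 units limit. (m) would limit (l) — the coverage ratio is 67%, meeting the 62% threshold — but (n) sets (m) aside: (n) is triggered — a current Class 1 Declaration is held. So (d) applies.

No — exception (d) applies; Elif is not required to file Form RP-3.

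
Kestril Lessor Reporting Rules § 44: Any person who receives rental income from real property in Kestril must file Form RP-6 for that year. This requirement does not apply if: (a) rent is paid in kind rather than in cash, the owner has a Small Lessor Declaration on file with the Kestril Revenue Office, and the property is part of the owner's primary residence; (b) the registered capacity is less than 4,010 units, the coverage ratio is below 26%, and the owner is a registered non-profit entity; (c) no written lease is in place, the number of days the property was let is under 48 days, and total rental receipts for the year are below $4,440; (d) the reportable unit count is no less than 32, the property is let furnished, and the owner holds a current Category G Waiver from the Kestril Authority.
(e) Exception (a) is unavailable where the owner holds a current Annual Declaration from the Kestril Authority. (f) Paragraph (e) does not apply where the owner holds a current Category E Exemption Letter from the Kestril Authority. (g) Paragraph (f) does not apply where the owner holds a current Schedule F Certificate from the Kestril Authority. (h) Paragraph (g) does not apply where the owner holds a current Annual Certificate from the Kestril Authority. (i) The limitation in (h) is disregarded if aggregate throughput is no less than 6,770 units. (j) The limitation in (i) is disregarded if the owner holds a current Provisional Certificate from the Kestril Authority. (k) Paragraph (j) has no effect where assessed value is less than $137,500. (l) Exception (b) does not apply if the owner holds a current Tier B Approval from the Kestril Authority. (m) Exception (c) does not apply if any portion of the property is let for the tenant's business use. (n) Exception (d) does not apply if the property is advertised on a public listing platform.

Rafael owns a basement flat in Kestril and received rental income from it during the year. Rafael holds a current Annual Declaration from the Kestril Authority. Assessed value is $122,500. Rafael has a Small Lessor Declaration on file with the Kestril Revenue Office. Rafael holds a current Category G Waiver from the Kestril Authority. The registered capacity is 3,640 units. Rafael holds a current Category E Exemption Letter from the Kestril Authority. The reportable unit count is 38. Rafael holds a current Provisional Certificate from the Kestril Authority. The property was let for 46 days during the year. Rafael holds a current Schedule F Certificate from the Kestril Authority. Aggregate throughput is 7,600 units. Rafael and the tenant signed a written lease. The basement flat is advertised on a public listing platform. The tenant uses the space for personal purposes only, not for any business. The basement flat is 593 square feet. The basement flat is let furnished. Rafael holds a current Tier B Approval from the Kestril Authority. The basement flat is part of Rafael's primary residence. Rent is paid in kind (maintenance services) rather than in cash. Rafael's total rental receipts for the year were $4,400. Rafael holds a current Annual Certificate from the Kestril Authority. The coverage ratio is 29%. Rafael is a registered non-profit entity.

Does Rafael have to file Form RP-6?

Yes — Rafael must file Form RP-6.

All of (a)'s requirements are met (rent is paid in kind; a Small Lessor Declaration is on file; the basement flat is part of the primary residence). But: (e) operates against (a): a current Annual Declaration is held. (f) would limit (e) — a current Category E Exemption Letter is held — but (g) sets (f) aside: (g) operates against (f): a current Schedule F Certificate is held. (h) would limit (g) — a current Annual Certificate is held — but (i) sets (h) aside: (i) applies — aggregate throughput is 7,600 units, meeting the 6,770 units threshold. (j) would limit (i) — a current Provisional Certificate is held — but (k) sets (j) aside: (k) operates against (j): assessed value is $122,500, less than the $137,500 limit. Exception (a) does not apply.
Exception (b) requires that the coverage ratio is below 26%; but the coverage ratio is 29%, not below 26%, so (b) is unavailable.
Exception (c) fails — a written lease is in place.
All of (d)'s requirements are met (the reportable unit count is 38, meeting the 32 threshold; the property is let furnished; a current Category G Waiver is held). But: (n) operates — the property is publicly advertised. Exception (d) does not apply.
No exception displaces § 44.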